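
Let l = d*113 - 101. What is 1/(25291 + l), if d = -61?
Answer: 1/18297 ≈ 5.4654e-5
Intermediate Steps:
l = -6994 (l = -61*113 - 101 = -6893 - 101 = -6994)
1/(25291 + l) = 1/(25291 - 6994) = 1/18297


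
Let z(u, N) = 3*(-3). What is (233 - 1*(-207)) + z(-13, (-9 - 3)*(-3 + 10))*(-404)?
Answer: 4076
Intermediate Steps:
z(u, N) = -9
(233 - 1*(-207)) + z(-13, (-9 - 3)*(-3 + 10))*(-404) = (233 - 1*(-207)) - 9*(-404) = (233 + 207) + 3636 = 440 + 3636 = 4076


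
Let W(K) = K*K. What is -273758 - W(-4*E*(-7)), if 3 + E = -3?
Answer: -301982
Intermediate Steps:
E = -6 (E = -3 - 3 = -6)
W(K) = K²
-273758 - W(-4*E*(-7)) = -273758 - (-4*(-6)*(-7))² = -273758 - (24*(-7))² = -273758 - 1*(-168)² = -273758 - 1*28224 = -273758 - 28224 = -301982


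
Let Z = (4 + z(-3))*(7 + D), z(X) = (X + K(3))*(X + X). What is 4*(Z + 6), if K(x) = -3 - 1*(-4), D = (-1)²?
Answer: 536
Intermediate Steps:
D = 1
K(x) = 1 (K(x) = -3 + 4 = 1)
z(X) = 2*X*(1 + X) (z(X) = (X + 1)*(X + X) = (1 + X)*(2*X) = 2*X*(1 + X))
Z = 128 (Z = (4 + 2*(-3)*(1 - 3))*(7 + 1) = (4 + 2*(-3)*(-2))*8 = (4 + 12)*8 = 16*8 = 128)
4*(Z + 6) = 4*(128 + 6) = 4*134 = 536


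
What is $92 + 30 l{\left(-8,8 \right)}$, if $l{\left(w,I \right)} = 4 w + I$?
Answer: $-628$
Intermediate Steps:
$l{\left(w,I \right)} = I + 4 w$
$92 + 30 l{\left(-8,8 \right)} = 92 + 30 \left(8 + 4 \left(-8\right)\right) = 92 + 30 \left(8 - 32\right) = 92 + 30 \left(-24\right) = 92 - 720 = -628$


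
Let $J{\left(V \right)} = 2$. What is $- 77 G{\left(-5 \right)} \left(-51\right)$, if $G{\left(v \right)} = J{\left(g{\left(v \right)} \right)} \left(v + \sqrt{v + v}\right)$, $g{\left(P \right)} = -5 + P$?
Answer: $-39270 + 7854 i \sqrt{10} \approx -39270.0 + 24837.0 i$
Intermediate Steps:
$G{\left(v \right)} = 2 v + 2 \sqrt{2} \sqrt{v}$ ($G{\left(v \right)} = 2 \left(v + \sqrt{v + v}\right) = 2 \left(v + \sqrt{2 v}\right) = 2 \left(v + \sqrt{2} \sqrt{v}\right) = 2 v + 2 \sqrt{2} \sqrt{v}$)
$- 77 G{\left(-5 \right)} \left(-51\right) = - 77 \left(2 \left(-5\right) + 2 \sqrt{2} \sqrt{-5}\right) \left(-51\right) = - 77 \left(-10 + 2 \sqrt{2} i \sqrt{5}\right) \left(-51\right) = - 77 \left(-10 + 2 i \sqrt{10}\right) \left(-51\right) = \left(770 - 154 i \sqrt{10}\right) \left(-51\right) = -39270 + 7854 i \sqrt{10}$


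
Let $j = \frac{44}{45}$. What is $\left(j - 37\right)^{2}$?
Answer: $\frac{2627641}{2025} \approx 1297.6$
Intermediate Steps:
$j = \frac{44}{45}$ ($j = 44 \cdot \frac{1}{45} = \frac{44}{45} \approx 0.97778$)
$\left(j - 37\right)^{2} = \left(\frac{44}{45} - 37\right)^{2} = \left(- \frac{1621}{45}\right)^{2} = \frac{2627641}{2025}$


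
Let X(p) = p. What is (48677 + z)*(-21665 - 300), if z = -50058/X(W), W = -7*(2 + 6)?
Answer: -30487090525/28 ≈ -1.0888e+9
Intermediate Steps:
W = -56 (W = -7*8 = -56)
z = 25029/28 (z = -50058/(-56) = -50058*(-1/56) = 25029/28 ≈ 893.89)
(48677 + z)*(-21665 - 300) = (48677 + 25029/28)*(-21665 - 300) = (1387985/28)*(-21965) = -30487090525/28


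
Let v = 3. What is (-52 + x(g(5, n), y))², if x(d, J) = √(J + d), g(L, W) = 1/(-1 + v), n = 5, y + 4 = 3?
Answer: (104 - I*√2)²/4 ≈ 2703.5 - 73.539*I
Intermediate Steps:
y = -1 (y = -4 + 3 = -1)
g(L, W) = ½ (g(L, W) = 1/(-1 + 3) = 1/2 = ½)
(-52 + x(g(5, n), y))² = (-52 + √(-1 + ½))² = (-52 + √(-½))² = (-52 + I*√2/2)²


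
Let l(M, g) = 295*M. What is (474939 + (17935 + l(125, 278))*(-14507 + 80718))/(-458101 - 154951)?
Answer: -3629499849/613052 ≈ -5920.4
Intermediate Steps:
(474939 + (17935 + l(125, 278))*(-14507 + 80718))/(-458101 - 154951) = (474939 + (17935 + 295*125)*(-14507 + 80718))/(-458101 - 154951) = (474939 + (17935 + 36875)*66211)/(-613052) = (474939 + 54810*66211)*(-1/613052) = (474939 + 3629024910)*(-1/613052) = 3629499849*(-1/613052) = -3629499849/613052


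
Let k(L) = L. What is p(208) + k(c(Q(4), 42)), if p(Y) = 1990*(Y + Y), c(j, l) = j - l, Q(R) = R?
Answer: 827802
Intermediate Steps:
p(Y) = 3980*Y (p(Y) = 1990*(2*Y) = 3980*Y)
p(208) + k(c(Q(4), 42)) = 3980*208 + (4 - 1*42) = 827840 + (4 - 42) = 827840 - 38 = 827802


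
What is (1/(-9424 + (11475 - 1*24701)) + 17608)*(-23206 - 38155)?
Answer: -24472067591839/22650 ≈ -1.0804e+9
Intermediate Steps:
(1/(-9424 + (11475 - 1*24701)) + 17608)*(-23206 - 38155) = (1/(-9424 + (11475 - 24701)) + 17608)*(-61361) = (1/(-9424 - 13226) + 17608)*(-61361) = (1/(-22650) + 17608)*(-61361) = (-1/22650 + 17608)*(-61361) = (398821199/22650)*(-61361) = -24472067591839/22650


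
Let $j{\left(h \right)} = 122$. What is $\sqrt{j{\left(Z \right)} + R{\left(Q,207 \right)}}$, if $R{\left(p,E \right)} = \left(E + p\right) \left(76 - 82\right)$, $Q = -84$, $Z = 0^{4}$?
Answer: $2 i \sqrt{154} \approx 24.819 i$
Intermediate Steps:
$Z = 0$
$R{\left(p,E \right)} = - 6 E - 6 p$ ($R{\left(p,E \right)} = \left(E + p\right) \left(-6\right) = - 6 E - 6 p$)
$\sqrt{j{\left(Z \right)} + R{\left(Q,207 \right)}} = \sqrt{122 - 738} = \sqrt{-616} = 2 i \sqrt{154}$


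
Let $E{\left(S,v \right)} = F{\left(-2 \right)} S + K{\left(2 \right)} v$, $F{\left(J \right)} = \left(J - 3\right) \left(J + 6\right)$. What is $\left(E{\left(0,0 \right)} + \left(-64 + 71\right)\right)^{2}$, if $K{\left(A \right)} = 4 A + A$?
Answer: $49$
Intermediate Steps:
$F{\left(J \right)} = \left(-3 + J\right) \left(6 + J\right)$
$K{\left(A \right)} = 5 A$
$E{\left(S,v \right)} = - 20 S + 10 v$ ($E{\left(S,v \right)} = \left(-18 + \left(-2\right)^{2} + 3 \left(-2\right)\right) S + 5 \cdot 2 v = \left(-18 + 4 - 6\right) S + 10 v = - 20 S + 10 v$)
$\left(E{\left(0,0 \right)} + \left(-64 + 71\right)\right)^{2} = \left(\left(\left(-20\right) 0 + 10 \cdot 0\right) + \left(-64 + 71\right)\right)^{2} = \left(\left(0 + 0\right) + 7\right)^{2} = \left(0 + 7\right)^{2} = 7^{2} = 49$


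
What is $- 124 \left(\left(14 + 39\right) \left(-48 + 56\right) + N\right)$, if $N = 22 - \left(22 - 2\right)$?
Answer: $-52824$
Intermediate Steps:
$N = 2$ ($N = 22 - 20 = 2$)
$- 124 \left(\left(14 + 39\right) \left(-48 + 56\right) + N\right) = - 124 \left(\left(14 + 39\right) \left(-48 + 56\right) + 2\right) = - 124 \left(53 \cdot 8 + 2\right) = - 124 \left(424 + 2\right) = \left(-124\right) 426 = -52824$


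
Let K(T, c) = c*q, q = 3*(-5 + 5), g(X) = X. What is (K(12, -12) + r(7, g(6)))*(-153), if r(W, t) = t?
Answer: -918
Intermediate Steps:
q = 0 (q = 3*0 = 0)
K(T, c) = 0 (K(T, c) = c*0 = 0)
(K(12, -12) + r(7, g(6)))*(-153) = (0 + 6)*(-153) = 6*(-153) = -918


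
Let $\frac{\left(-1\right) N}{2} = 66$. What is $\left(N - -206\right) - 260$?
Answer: $-186$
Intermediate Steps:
$N = -132$ ($N = \left(-2\right) 66 = -132$)
$\left(N - -206\right) - 260 = \left(-132 - -206\right) - 260 = \left(-132 + 206\right) - 260 = 74 - 260 = -186$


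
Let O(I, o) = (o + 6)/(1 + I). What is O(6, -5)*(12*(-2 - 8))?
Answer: -120/7 ≈ -17.143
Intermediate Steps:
O(I, o) = (6 + o)/(1 + I)
O(6, -5)*(12*(-2 - 8)) = ((6 - 5)/(1 + 6))*(12*(-2 - 8)) = (1/7)*(12*(-10)) = ((⅐)*1)*(-120) = (⅐)*(-120) = -120/7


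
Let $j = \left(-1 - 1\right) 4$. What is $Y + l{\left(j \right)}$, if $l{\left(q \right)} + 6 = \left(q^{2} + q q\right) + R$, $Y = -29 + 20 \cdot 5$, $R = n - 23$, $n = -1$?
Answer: $169$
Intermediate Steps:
$R = -24$ ($R = -1 - 23 = -24$)
$Y = 71$ ($Y = -29 + 100 = 71$)
$j = -8$ ($j = \left(-2\right) 4 = -8$)
$l{\left(q \right)} = -30 + 2 q^{2}$ ($l{\left(q \right)} = -6 - \left(24 - q^{2} - q q\right) = -6 + \left(\left(q^{2} + q^{2}\right) - 24\right) = -6 + \left(2 q^{2} - 24\right) = -6 + \left(-24 + 2 q^{2}\right) = -30 + 2 q^{2}$)
$Y + l{\left(j \right)} = 71 - \left(30 - 2 \left(-8\right)^{2}\right) = 71 + \left(-30 + 2 \cdot 64\right) = 71 + \left(-30 + 128\right) = 71 + 98 = 169$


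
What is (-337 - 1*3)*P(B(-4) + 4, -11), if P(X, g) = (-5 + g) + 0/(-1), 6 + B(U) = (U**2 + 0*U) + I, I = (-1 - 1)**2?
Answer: 5440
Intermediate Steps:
I = 4 (I = (-2)**2 = 4)
B(U) = -2 + U**2 (B(U) = -6 + ((U**2 + 0*U) + 4) = -6 + ((U**2 + 0) + 4) = -6 + (U**2 + 4) = -6 + (4 + U**2) = -2 + U**2)
P(X, g) = -5 + g (P(X, g) = (-5 + g) + 0*(-1) = (-5 + g) + 0 = -5 + g)
(-337 - 1*3)*P(B(-4) + 4, -11) = (-337 - 1*3)*(-5 - 11) = (-337 - 3)*(-16) = -340*(-16) = 5440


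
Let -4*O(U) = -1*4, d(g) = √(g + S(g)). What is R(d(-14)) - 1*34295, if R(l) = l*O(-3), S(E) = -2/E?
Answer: -34295 + I*√679/7 ≈ -34295.0 + 3.7225*I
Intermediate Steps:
d(g) = √(g - 2/g)
O(U) = 1 (O(U) = -(-1)*4/4 = -¼*(-4) = 1)
R(l) = l (R(l) = l*1 = l)
R(d(-14)) - 1*34295 = √(-14 - 2/(-14)) - 1*34295 = √(-14 - 2*(-1/14)) - 34295 = √(-14 + ⅐) - 34295 = √(-97/7) - 34295 = I*√679/7 - 34295 = -34295 + I*√679/7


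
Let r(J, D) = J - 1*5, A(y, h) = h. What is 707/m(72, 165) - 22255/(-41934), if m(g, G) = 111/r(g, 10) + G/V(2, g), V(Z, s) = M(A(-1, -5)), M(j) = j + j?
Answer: -1309492699/27802242 ≈ -47.100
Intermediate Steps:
M(j) = 2*j
V(Z, s) = -10 (V(Z, s) = 2*(-5) = -10)
r(J, D) = -5 + J (r(J, D) = J - 5 = -5 + J)
m(g, G) = 111/(-5 + g) - G/10 (m(g, G) = 111/(-5 + g) + G/(-10) = 111/(-5 + g) + G*(-⅒) = 111/(-5 + g) - G/10)
707/m(72, 165) - 22255/(-41934) = 707/(((1110 - 1*165*(-5 + 72))/(10*(-5 + 72)))) - 22255/(-41934) = 707/(((⅒)*(1110 - 1*165*67)/67)) - 22255*(-1/41934) = 707/(((⅒)*(1/67)*(1110 - 11055))) + 22255/41934 = 707/(((⅒)*(1/67)*(-9945))) + 22255/41934 = 707/(-1989/134) + 22255/41934 = 707*(-134/1989) + 22255/41934 = -94738/1989 + 22255/41934 = -1309492699/27802242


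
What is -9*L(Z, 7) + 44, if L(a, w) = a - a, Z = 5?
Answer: 44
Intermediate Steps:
L(a, w) = 0
-9*L(Z, 7) + 44 = -9*0 + 44 = 0 + 44 = 44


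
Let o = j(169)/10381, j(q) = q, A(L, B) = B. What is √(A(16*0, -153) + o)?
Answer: 2*I*√4121578811/10381 ≈ 12.369*I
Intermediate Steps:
o = 169/10381 ≈ 0.016280
√(A(16*0, -153) + o) = √(-153 + 169/10381) = √(-1588124/10381) = 2*I*√4121578811/10381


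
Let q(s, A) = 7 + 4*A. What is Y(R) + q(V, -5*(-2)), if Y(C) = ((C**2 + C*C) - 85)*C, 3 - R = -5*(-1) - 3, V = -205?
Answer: -36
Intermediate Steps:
R = 1 (R = 3 - (-5*(-1) - 3) = 3 - (5 - 3) = 3 - 1*2 = 3 - 2 = 1)
Y(C) = C*(-85 + 2*C**2) (Y(C) = ((C**2 + C**2) - 85)*C = (2*C**2 - 85)*C = (-85 + 2*C**2)*C = C*(-85 + 2*C**2))
Y(R) + q(V, -5*(-2)) = 1*(-85 + 2*1**2) + (7 + 4*(-5*(-2))) = 1*(-85 + 2*1) + (7 + 4*10) = 1*(-85 + 2) + (7 + 40) = 1*(-83) + 47 = -83 + 47 = -36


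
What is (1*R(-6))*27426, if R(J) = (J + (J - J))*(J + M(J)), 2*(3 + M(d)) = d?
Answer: 1974672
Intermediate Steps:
M(d) = -3 + d/2
R(J) = J*(-3 + 3*J/2) (R(J) = (J + (J - J))*(J + (-3 + J/2)) = (J + 0)*(-3 + 3*J/2) = J*(-3 + 3*J/2))
(1*R(-6))*27426 = (1*((3/2)*(-6)*(-2 - 6)))*27426 = (1*((3/2)*(-6)*(-8)))*27426 = (1*72)*27426 = 72*27426 = 1974672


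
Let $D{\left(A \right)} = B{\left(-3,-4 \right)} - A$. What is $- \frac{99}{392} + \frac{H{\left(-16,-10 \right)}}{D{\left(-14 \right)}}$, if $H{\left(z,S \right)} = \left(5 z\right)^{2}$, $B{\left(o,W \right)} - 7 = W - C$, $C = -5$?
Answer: $\frac{1253311}{4312} \approx 290.66$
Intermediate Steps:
$B{\left(o,W \right)} = 12 + W$ ($B{\left(o,W \right)} = 7 + \left(W - -5\right) = 7 + \left(W + 5\right) = 7 + \left(5 + W\right) = 12 + W$)
$H{\left(z,S \right)} = 25 z^{2}$
$D{\left(A \right)} = 8 - A$ ($D{\left(A \right)} = \left(12 - 4\right) - A = 8 - A$)
$- \frac{99}{392} + \frac{H{\left(-16,-10 \right)}}{D{\left(-14 \right)}} = - \frac{99}{392} + \frac{25 \left(-16\right)^{2}}{8 - -14} = \left(-99\right) \frac{1}{392} + \frac{25 \cdot 256}{8 + 14} = - \frac{99}{392} + \frac{6400}{22} = - \frac{99}{392} + 6400 \cdot \frac{1}{22} = - \frac{99}{392} + \frac{3200}{11} = \frac{1253311}{4312}$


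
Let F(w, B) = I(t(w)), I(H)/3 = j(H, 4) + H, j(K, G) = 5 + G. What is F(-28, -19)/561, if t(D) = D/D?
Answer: 10/187 ≈ 0.053476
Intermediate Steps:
t(D) = 1
I(H) = 27 + 3*H (I(H) = 3*((5 + 4) + H) = 3*(9 + H) = 27 + 3*H)
F(w, B) = 30 (F(w, B) = 27 + 3*1 = 27 + 3 = 30)
F(-28, -19)/561 = 30/561 = 30*(1/561) = 10/187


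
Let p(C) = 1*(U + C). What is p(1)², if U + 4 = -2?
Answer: 25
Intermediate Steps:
U = -6 (U = -4 - 2 = -6)
p(C) = -6 + C (p(C) = 1*(-6 + C) = -6 + C)
p(1)² = (-6 + 1)² = (-5)² = 25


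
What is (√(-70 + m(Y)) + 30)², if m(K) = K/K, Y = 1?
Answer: (30 + I*√69)² ≈ 831.0 + 498.4*I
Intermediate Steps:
m(K) = 1
(√(-70 + m(Y)) + 30)² = (√(-70 + 1) + 30)² = (√(-69) + 30)² = (I*√69 + 30)² = (30 + I*√69)²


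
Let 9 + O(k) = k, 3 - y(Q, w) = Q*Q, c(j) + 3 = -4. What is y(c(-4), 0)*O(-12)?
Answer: 966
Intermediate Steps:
c(j) = -7 (c(j) = -3 - 4 = -7)
y(Q, w) = 3 - Q**2 (y(Q, w) = 3 - Q*Q = 3 - Q**2)
O(k) = -9 + k
y(c(-4), 0)*O(-12) = (3 - 1*(-7)**2)*(-9 - 12) = (3 - 1*49)*(-21) = (3 - 49)*(-21) = -46*(-21) = 966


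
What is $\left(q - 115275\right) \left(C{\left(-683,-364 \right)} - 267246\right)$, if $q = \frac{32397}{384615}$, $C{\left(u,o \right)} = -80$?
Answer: $\frac{3950762989299776}{128205} \approx 3.0816 \cdot 10^{10}$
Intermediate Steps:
$q = \frac{10799}{128205}$ ($q = 32397 \cdot \frac{1}{384615} = \frac{10799}{128205} \approx 0.084232$)
$\left(q - 115275\right) \left(C{\left(-683,-364 \right)} - 267246\right) = \left(\frac{10799}{128205} - 115275\right) \left(-80 - 267246\right) = \left(- \frac{14778820576}{128205}\right) \left(-267326\right) = \frac{3950762989299776}{128205}$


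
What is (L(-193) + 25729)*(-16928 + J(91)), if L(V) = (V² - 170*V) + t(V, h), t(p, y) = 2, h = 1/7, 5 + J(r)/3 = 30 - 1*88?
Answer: -1639637430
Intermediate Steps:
J(r) = -189 (J(r) = -15 + 3*(30 - 1*88) = -15 + 3*(30 - 88) = -15 + 3*(-58) = -15 - 174 = -189)
h = ⅐ ≈ 0.14286
L(V) = 2 + V² - 170*V (L(V) = (V² - 170*V) + 2 = 2 + V² - 170*V)
(L(-193) + 25729)*(-16928 + J(91)) = ((2 + (-193)² - 170*(-193)) + 25729)*(-16928 - 189) = ((2 + 37249 + 32810) + 25729)*(-17117) = (70061 + 25729)*(-17117) = 95790*(-17117) = -1639637430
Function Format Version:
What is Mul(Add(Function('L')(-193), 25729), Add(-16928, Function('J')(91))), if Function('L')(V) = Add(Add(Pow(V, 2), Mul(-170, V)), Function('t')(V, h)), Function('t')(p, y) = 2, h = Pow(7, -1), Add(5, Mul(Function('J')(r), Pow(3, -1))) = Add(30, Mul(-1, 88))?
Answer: -1639637430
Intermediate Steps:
Function('J')(r) = -189 (Function('J')(r) = Add(-15, Mul(3, Add(30, Mul(-1, 88)))) = Add(-15, Mul(3, Add(30, -88))) = Add(-15, Mul(3, -58)) = Add(-15, -174) = -189)
h = Rational(1, 7) ≈ 0.14286
Function('L')(V) = Add(2, Pow(V, 2), Mul(-170, V)) (Function('L')(V) = Add(Add(Pow(V, 2), Mul(-170, V)), 2) = Add(2, Pow(V, 2), Mul(-170, V)))
Mul(Add(Function('L')(-193), 25729), Add(-16928, Function('J')(91))) = Mul(Add(Add(2, Pow(-193, 2), Mul(-170, -193)), 25729), Add(-16928, -189)) = Mul(Add(Add(2, 37249, 32810), 25729), -17117) = Mul(Add(70061, 25729), -17117) = Mul(95790, -17117) = -1639637430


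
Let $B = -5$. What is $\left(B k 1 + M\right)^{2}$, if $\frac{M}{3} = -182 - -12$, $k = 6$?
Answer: $291600$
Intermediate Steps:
$M = -510$ ($M = 3 \left(-182 - -12\right) = 3 \left(-182 + 12\right) = 3 \left(-170\right) = -510$)
$\left(B k 1 + M\right)^{2} = \left(\left(-5\right) 6 \cdot 1 - 510\right)^{2} = \left(\left(-30\right) 1 - 510\right)^{2} = \left(-30 - 510\right)^{2} = \left(-540\right)^{2} = 291600$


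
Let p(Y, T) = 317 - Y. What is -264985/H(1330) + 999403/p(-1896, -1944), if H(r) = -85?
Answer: 134272212/37621 ≈ 3569.1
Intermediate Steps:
-264985/H(1330) + 999403/p(-1896, -1944) = -264985/(-85) + 999403/(317 - 1*(-1896)) = -264985*(-1/85) + 999403/(317 + 1896) = 52997/17 + 999403/2213 = 134272212/37621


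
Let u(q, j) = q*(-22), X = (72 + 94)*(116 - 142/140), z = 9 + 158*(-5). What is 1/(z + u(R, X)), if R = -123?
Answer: 1/1925 ≈ 0.00051948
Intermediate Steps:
z = -781 (z = 9 - 790 = -781)
X = 668067/35 (X = 166*(116 - 142*1/140) = 166*(116 - 71/70) = 166*(8049/70) = 668067/35 ≈ 19088.)
u(q, j) = -22*q
1/(z + u(R, X)) = 1/(-781 - 22*(-123)) = 1/(-781 + 2706) = 1/1925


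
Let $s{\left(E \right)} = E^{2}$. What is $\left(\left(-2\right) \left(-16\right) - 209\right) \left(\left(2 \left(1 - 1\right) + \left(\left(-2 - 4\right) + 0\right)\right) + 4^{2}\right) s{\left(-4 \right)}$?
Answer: $-28320$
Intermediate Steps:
$\left(\left(-2\right) \left(-16\right) - 209\right) \left(\left(2 \left(1 - 1\right) + \left(\left(-2 - 4\right) + 0\right)\right) + 4^{2}\right) s{\left(-4 \right)} = \left(\left(-2\right) \left(-16\right) - 209\right) \left(\left(2 \left(1 - 1\right) + \left(\left(-2 - 4\right) + 0\right)\right) + 4^{2}\right) \left(-4\right)^{2} = \left(32 - 209\right) \left(\left(2 \cdot 0 + \left(-6 + 0\right)\right) + 16\right) 16 = - 177 \left(\left(0 - 6\right) + 16\right) 16 = - 177 \left(-6 + 16\right) 16 = \left(-177\right) 10 \cdot 16 = \left(-1770\right) 16 = -28320$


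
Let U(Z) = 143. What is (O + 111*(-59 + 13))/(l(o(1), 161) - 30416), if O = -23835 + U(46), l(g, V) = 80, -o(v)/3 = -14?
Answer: 14399/15168 ≈ 0.94930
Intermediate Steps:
o(v) = 42 (o(v) = -3*(-14) = 42)
O = -23692 (O = -23835 + 143 = -23692)
(O + 111*(-59 + 13))/(l(o(1), 161) - 30416) = (-23692 + 111*(-59 + 13))/(80 - 30416) = (-23692 + 111*(-46))/(-30336) = (-23692 - 5106)*(-1/30336) = -28798*(-1/30336) = 14399/15168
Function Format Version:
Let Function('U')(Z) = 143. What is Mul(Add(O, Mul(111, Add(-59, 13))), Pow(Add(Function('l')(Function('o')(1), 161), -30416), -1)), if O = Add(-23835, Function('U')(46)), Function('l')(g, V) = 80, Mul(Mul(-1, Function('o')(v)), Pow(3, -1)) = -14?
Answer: Rational(14399, 15168) ≈ 0.94930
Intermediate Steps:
Function('o')(v) = 42 (Function('o')(v) = Mul(-3, -14) = 42)
O = -23692 (O = Add(-23835, 143) = -23692)
Mul(Add(O, Mul(111, Add(-59, 13))), Pow(Add(Function('l')(Function('o')(1), 161), -30416), -1)) = Mul(Add(-23692, Mul(111, Add(-59, 13))), Pow(Add(80, -30416), -1)) = Mul(Add(-23692, Mul(111, -46)), Pow(-30336, -1)) = Mul(Add(-23692, -5106), Rational(-1, 30336)) = Mul(-28798, Rational(-1, 30336)) = Rational(14399, 15168)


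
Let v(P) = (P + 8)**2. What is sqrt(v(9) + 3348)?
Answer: sqrt(3637) ≈ 60.308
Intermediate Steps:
v(P) = (8 + P)**2
sqrt(v(9) + 3348) = sqrt((8 + 9)**2 + 3348) = sqrt(17**2 + 3348) = sqrt(289 + 3348) = sqrt(3637)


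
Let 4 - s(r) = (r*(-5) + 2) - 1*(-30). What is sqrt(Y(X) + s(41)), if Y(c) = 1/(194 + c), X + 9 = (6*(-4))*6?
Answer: sqrt(297578)/41 ≈ 13.305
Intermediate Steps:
X = -153 (X = -9 + (6*(-4))*6 = -9 - 24*6 = -9 - 144 = -153)
s(r) = -28 + 5*r (s(r) = 4 - ((r*(-5) + 2) - 1*(-30)) = 4 - ((-5*r + 2) + 30) = 4 - ((2 - 5*r) + 30) = 4 - (32 - 5*r) = 4 + (-32 + 5*r) = -28 + 5*r)
sqrt(Y(X) + s(41)) = sqrt(1/(194 - 153) + (-28 + 5*41)) = sqrt(1/41 + (-28 + 205)) = sqrt(1/41 + 177) = sqrt(7258/41) = sqrt(297578)/41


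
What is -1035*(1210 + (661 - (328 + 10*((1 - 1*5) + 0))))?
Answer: -1638405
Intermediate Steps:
-1035*(1210 + (661 - (328 + 10*((1 - 1*5) + 0)))) = -1035*(1210 + (661 - (328 + 10*((1 - 5) + 0)))) = -1035*(1210 + (661 - (328 + 10*(-4 + 0)))) = -1035*(1210 + (661 - (328 + 10*(-4)))) = -1035*(1210 + (661 - (328 - 40))) = -1035*(1210 + (661 - 1*288)) = -1035*(1210 + (661 - 288)) = -1035*(1210 + 373) = -1035*1583 = -1638405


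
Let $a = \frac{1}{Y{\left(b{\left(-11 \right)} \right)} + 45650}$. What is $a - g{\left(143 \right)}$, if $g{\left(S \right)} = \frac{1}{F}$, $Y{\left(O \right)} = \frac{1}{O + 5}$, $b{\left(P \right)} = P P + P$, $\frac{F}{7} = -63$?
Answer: $\frac{1766822}{771713397} \approx 0.0022895$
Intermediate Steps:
$F = -441$ ($F = 7 \left(-63\right) = -441$)
$b{\left(P \right)} = P + P^{2}$ ($b{\left(P \right)} = P^{2} + P = P + P^{2}$)
$Y{\left(O \right)} = \frac{1}{5 + O}$
$g{\left(S \right)} = - \frac{1}{441}$ ($g{\left(S \right)} = \frac{1}{-441} = - \frac{1}{441}$)
$a = \frac{115}{5249751}$ ($a = \frac{1}{\frac{1}{5 - 11 \left(1 - 11\right)} + 45650} = \frac{1}{\frac{1}{5 - -110} + 45650} = \frac{1}{\frac{1}{5 + 110} + 45650} = \frac{1}{\frac{1}{115} + 45650} = \frac{1}{\frac{5249751}{115}} = \frac{115}{5249751} \approx 2.1906 \cdot 10^{-5}$)
$a - g{\left(143 \right)} = \frac{115}{5249751} - - \frac{1}{441} = \frac{115}{5249751} + \frac{1}{441} = \frac{1766822}{771713397}$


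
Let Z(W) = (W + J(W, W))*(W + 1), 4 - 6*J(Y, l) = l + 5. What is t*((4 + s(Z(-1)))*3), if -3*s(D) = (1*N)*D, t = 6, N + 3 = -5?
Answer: 72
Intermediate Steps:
N = -8 (N = -3 - 5 = -8)
J(Y, l) = -1/6 - l/6 (J(Y, l) = 2/3 - (l + 5)/6 = 2/3 - (5 + l)/6 = 2/3 + (-5/6 - l/6) = -1/6 - l/6)
Z(W) = (1 + W)*(-1/6 + 5*W/6) (Z(W) = (W + (-1/6 - W/6))*(W + 1) = (-1/6 + 5*W/6)*(1 + W) = (1 + W)*(-1/6 + 5*W/6))
s(D) = 8*D/3 (s(D) = -1*(-8)*D/3 = -(-8)*D/3 = 8*D/3)
t*((4 + s(Z(-1)))*3) = 6*((4 + 8*(-1/6 + (2/3)*(-1) + (5/6)*(-1)**2)/3)*3) = 6*((4 + 8*(-1/6 - 2/3 + (5/6)*1)/3)*3) = 6*((4 + 8*(-1/6 - 2/3 + 5/6)/3)*3) = 6*((4 + (8/3)*0)*3) = 6*((4 + 0)*3) = 6*(4*3) = 6*12 = 72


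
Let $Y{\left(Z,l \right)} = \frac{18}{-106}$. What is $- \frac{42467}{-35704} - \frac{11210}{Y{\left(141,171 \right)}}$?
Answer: $\frac{21213199723}{321336} \approx 66016.0$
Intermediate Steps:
$Y{\left(Z,l \right)} = - \frac{9}{53}$ ($Y{\left(Z,l \right)} = 18 \left(- \frac{1}{106}\right) = - \frac{9}{53}$)
$- \frac{42467}{-35704} - \frac{11210}{Y{\left(141,171 \right)}} = - \frac{42467}{-35704} - \frac{11210}{- \frac{9}{53}} = \left(-42467\right) \left(- \frac{1}{35704}\right) - - \frac{594130}{9} = \frac{42467}{35704} + \frac{594130}{9} = \frac{21213199723}{321336}$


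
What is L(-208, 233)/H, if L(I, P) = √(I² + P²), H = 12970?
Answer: √97553/12970 ≈ 0.024081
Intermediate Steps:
L(-208, 233)/H = √((-208)² + 233²)/12970 = √(43264 + 54289)*(1/12970) = √97553*(1/12970) = √97553/12970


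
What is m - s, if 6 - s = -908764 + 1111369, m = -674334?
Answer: -471735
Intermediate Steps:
s = -202599 (s = 6 - (-908764 + 1111369) = 6 - 1*202605 = 6 - 202605 = -202599)
m - s = -674334 - 1*(-202599) = -674334 + 202599 = -471735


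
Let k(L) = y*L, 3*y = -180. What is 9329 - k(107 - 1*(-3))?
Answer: 15929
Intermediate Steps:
y = -60 (y = (⅓)*(-180) = -60)
k(L) = -60*L
9329 - k(107 - 1*(-3)) = 9329 - (-60)*(107 - 1*(-3)) = 9329 - (-60)*(107 + 3) = 9329 - (-60)*110 = 9329 - 1*(-6600) = 9329 + 6600 = 15929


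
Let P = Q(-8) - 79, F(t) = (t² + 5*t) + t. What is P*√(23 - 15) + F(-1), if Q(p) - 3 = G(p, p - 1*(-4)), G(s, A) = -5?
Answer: -5 - 162*√2 ≈ -234.10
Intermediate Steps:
Q(p) = -2 (Q(p) = 3 - 5 = -2)
F(t) = t² + 6*t
P = -81 (P = -2 - 79 = -81)
P*√(23 - 15) + F(-1) = -81*√(23 - 15) - (6 - 1) = -162*√2 - 1*5 = -162*√2 - 5 = -5 - 162*√2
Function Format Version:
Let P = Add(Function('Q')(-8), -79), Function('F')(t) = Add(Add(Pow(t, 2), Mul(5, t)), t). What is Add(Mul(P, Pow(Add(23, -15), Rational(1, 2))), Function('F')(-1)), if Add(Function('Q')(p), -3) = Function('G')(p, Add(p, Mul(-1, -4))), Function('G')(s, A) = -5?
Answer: Add(-5, Mul(-162, Pow(2, Rational(1, 2)))) ≈ -234.10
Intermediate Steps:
Function('Q')(p) = -2 (Function('Q')(p) = Add(3, -5) = -2)
Function('F')(t) = Add(Pow(t, 2), Mul(6, t))
P = -81 (P = Add(-2, -79) = -81)
Add(Mul(P, Pow(Add(23, -15), Rational(1, 2))), Function('F')(-1)) = Add(Mul(-81, Pow(Add(23, -15), Rational(1, 2))), Mul(-1, Add(6, -1))) = Add(Mul(-81, Pow(8, Rational(1, 2))), Mul(-1, 5)) = Add(Mul(-81, Mul(2, Pow(2, Rational(1, 2)))), -5) = Add(Mul(-162, Pow(2, Rational(1, 2))), -5) = Add(-5, Mul(-162, Pow(2, Rational(1, 2))))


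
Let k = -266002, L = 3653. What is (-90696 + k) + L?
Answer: -353045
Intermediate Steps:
(-90696 + k) + L = (-90696 - 266002) + 3653 = -356698 + 3653 = -353045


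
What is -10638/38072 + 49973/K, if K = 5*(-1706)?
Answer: -498328549/81188540 ≈ -6.1379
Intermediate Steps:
K = -8530
-10638/38072 + 49973/K = -10638/38072 + 49973/(-8530) = -10638*1/38072 + 49973*(-1/8530) = -5319/19036 - 49973/8530 = -498328549/81188540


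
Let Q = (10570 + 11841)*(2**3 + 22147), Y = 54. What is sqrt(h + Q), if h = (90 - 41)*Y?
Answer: sqrt(496518351) ≈ 22283.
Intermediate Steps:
h = 2646 (h = (90 - 41)*54 = 49*54 = 2646)
Q = 496515705 (Q = 22411*(8 + 22147) = 22411*22155 = 496515705)
sqrt(h + Q) = sqrt(2646 + 496515705) = sqrt(496518351)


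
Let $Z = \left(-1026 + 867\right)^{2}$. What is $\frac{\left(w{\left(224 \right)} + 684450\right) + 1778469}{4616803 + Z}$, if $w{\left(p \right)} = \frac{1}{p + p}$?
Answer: $\frac{1103387713}{2079653632} \approx 0.53056$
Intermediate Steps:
$Z = 25281$ ($Z = \left(-159\right)^{2} = 25281$)
$w{\left(p \right)} = \frac{1}{2 p}$
$\frac{\left(w{\left(224 \right)} + 684450\right) + 1778469}{4616803 + Z} = \frac{\left(\frac{1}{2 \cdot 224} + 684450\right) + 1778469}{4616803 + 25281} = \frac{\left(\frac{1}{2} \cdot \frac{1}{224} + 684450\right) + 1778469}{4642084} = \left(\left(\frac{1}{448} + 684450\right) + 1778469\right) \frac{1}{4642084} = \left(\frac{306633601}{448} + 1778469\right) \frac{1}{4642084} = \frac{1103387713}{448} \cdot \frac{1}{4642084} = \frac{1103387713}{2079653632}$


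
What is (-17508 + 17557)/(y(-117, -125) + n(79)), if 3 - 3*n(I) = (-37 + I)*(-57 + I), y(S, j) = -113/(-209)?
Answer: -1463/9150 ≈ -0.15989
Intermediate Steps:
y(S, j) = 113/209 (y(S, j) = -113*(-1/209) = 113/209)
n(I) = 1 - (-57 + I)*(-37 + I)/3 (n(I) = 1 - (-37 + I)*(-57 + I)/3 = 1 - (-57 + I)*(-37 + I)/3)
(-17508 + 17557)/(y(-117, -125) + n(79)) = (-17508 + 17557)/(113/209 + (-702 - ⅓*79² + (94/3)*79)) = 49/(113/209 + (-702 - ⅓*6241 + 7426/3)) = 49/(113/209 + (-702 - 6241/3 + 7426/3)) = 49/(113/209 - 307) = 49/(-64050/209) = 49*(-209/64050) = -1463/9150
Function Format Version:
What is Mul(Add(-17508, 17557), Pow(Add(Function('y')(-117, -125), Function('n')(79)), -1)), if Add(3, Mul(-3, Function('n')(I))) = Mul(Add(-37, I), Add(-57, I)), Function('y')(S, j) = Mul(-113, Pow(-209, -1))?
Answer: Rational(-1463, 9150) ≈ -0.15989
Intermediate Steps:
Function('y')(S, j) = Rational(113, 209) (Function('y')(S, j) = Mul(-113, Rational(-1, 209)) = Rational(113, 209))
Function('n')(I) = Add(1, Mul(Rational(-1, 3), Add(-57, I), Add(-37, I))) (Function('n')(I) = Add(1, Mul(Rational(-1, 3), Mul(Add(-37, I), Add(-57, I)))) = Add(1, Mul(Rational(-1, 3), Mul(Add(-57, I), Add(-37, I)))) = Add(1, Mul(Rational(-1, 3), Add(-57, I), Add(-37, I))))
Mul(Add(-17508, 17557), Pow(Add(Function('y')(-117, -125), Function('n')(79)), -1)) = Mul(Add(-17508, 17557), Pow(Add(Rational(113, 209), Add(-702, Mul(Rational(-1, 3), Pow(79, 2)), Mul(Rational(94, 3), 79))), -1)) = Mul(49, Pow(Add(Rational(113, 209), Add(-702, Mul(Rational(-1, 3), 6241), Rational(7426, 3))), -1)) = Mul(49, Pow(Add(Rational(113, 209), Add(-702, Rational(-6241, 3), Rational(7426, 3))), -1)) = Mul(49, Pow(Add(Rational(113, 209), -307), -1)) = Mul(49, Pow(Rational(-64050, 209), -1)) = Mul(49, Rational(-209, 64050)) = Rational(-1463, 9150)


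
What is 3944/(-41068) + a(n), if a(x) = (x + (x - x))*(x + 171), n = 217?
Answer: 864439346/10267 ≈ 84196.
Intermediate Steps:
a(x) = x*(171 + x) (a(x) = (x + 0)*(171 + x) = x*(171 + x))
3944/(-41068) + a(n) = 3944/(-41068) + 217*(171 + 217) = 3944*(-1/41068) + 217*388 = -986/10267 + 84196 = 864439346/10267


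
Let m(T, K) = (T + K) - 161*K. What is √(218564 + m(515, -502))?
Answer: √299399 ≈ 547.17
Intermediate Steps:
m(T, K) = T - 160*K (m(T, K) = (K + T) - 161*K = T - 160*K)
√(218564 + m(515, -502)) = √(218564 + (515 - 160*(-502))) = √(218564 + (515 + 80320)) = √(218564 + 80835) = √299399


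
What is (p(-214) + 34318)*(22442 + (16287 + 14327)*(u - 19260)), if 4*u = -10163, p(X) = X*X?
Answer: -53466939451909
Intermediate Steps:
p(X) = X²
u = -10163/4 (u = (¼)*(-10163) = -10163/4 ≈ -2540.8)
(p(-214) + 34318)*(22442 + (16287 + 14327)*(u - 19260)) = ((-214)² + 34318)*(22442 + (16287 + 14327)*(-10163/4 - 19260)) = (45796 + 34318)*(22442 + 30614*(-87203/4)) = 80114*(22442 - 1334816321/2) = 80114*(-1334771437/2) = -53466939451909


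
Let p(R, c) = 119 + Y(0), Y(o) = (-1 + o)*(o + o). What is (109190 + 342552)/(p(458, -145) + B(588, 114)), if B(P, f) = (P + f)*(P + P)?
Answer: 451742/825671 ≈ 0.54712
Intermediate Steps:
Y(o) = 2*o*(-1 + o) (Y(o) = (-1 + o)*(2*o) = 2*o*(-1 + o))
p(R, c) = 119 (p(R, c) = 119 + 2*0*(-1 + 0) = 119 + 2*0*(-1) = 119 + 0 = 119)
B(P, f) = 2*P*(P + f) (B(P, f) = (P + f)*(2*P) = 2*P*(P + f))
(109190 + 342552)/(p(458, -145) + B(588, 114)) = (109190 + 342552)/(119 + 2*588*(588 + 114)) = 451742/(119 + 2*588*702) = 451742/(119 + 825552) = 451742/825671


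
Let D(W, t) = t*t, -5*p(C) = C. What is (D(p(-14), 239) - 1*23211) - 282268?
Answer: -248358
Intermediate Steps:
p(C) = -C/5
D(W, t) = t²
(D(p(-14), 239) - 1*23211) - 282268 = (239² - 1*23211) - 282268 = (57121 - 23211) - 282268 = 33910 - 282268 = -248358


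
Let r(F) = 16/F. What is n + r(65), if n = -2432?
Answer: -158064/65 ≈ -2431.8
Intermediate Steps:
n + r(65) = -2432 + 16/65 = -158064/65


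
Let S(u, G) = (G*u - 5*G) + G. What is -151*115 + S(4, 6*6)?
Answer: -17365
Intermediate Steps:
S(u, G) = -4*G + G*u (S(u, G) = (-5*G + G*u) + G = -4*G + G*u)
-151*115 + S(4, 6*6) = -151*115 + (6*6)*(-4 + 4) = -17365 + 36*0 = -17365 + 0 = -17365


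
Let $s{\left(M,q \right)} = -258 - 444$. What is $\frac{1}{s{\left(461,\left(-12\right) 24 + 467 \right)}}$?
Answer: $- \frac{1}{702} \approx -0.0014245$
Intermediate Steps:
$s{\left(M,q \right)} = -702$
$\frac{1}{s{\left(461,\left(-12\right) 24 + 467 \right)}} = \frac{1}{-702} = - \frac{1}{702}$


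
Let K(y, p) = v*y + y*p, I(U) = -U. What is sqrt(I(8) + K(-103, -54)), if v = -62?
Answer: 2*sqrt(2985) ≈ 109.27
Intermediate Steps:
K(y, p) = -62*y + p*y (K(y, p) = -62*y + y*p = -62*y + p*y)
sqrt(I(8) + K(-103, -54)) = sqrt(-1*8 - 103*(-62 - 54)) = sqrt(-8 - 103*(-116)) = sqrt(-8 + 11948) = sqrt(11940) = 2*sqrt(2985)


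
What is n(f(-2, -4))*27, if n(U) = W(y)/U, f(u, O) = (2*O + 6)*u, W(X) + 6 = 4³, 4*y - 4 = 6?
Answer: 783/2 ≈ 391.50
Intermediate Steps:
y = 5/2 (y = 1 + (¼)*6 = 1 + 3/2 = 5/2 ≈ 2.5000)
W(X) = 58 (W(X) = -6 + 4³ = -6 + 64 = 58)
f(u, O) = u*(6 + 2*O) (f(u, O) = (6 + 2*O)*u = u*(6 + 2*O))
n(U) = 58/U
n(f(-2, -4))*27 = (58/((2*(-2)*(3 - 4))))*27 = (58/((2*(-2)*(-1))))*27 = (58/4)*27 = (58*(¼))*27 = (29/2)*27 = 783/2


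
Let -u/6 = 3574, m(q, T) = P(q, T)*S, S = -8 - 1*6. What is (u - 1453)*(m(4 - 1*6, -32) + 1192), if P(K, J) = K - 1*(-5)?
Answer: -26331550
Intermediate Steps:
P(K, J) = 5 + K (P(K, J) = K + 5 = 5 + K)
S = -14 (S = -8 - 6 = -14)
m(q, T) = -70 - 14*q (m(q, T) = (5 + q)*(-14) = -70 - 14*q)
u = -21444 (u = -6*3574 = -21444)
(u - 1453)*(m(4 - 1*6, -32) + 1192) = (-21444 - 1453)*((-70 - 14*(4 - 1*6)) + 1192) = -22897*((-70 - 14*(4 - 6)) + 1192) = -22897*((-70 - 14*(-2)) + 1192) = -22897*((-70 + 28) + 1192) = -22897*(-42 + 1192) = -22897*1150 = -26331550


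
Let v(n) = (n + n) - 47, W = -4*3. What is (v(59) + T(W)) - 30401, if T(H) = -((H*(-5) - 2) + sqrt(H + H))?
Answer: -30388 - 2*I*sqrt(6) ≈ -30388.0 - 4.899*I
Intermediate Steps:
W = -12
T(H) = 2 + 5*H - sqrt(2)*sqrt(H) (T(H) = -((-5*H - 2) + sqrt(2*H)) = -((-2 - 5*H) + sqrt(2)*sqrt(H)) = -(-2 - 5*H + sqrt(2)*sqrt(H)) = 2 + 5*H - sqrt(2)*sqrt(H))
v(n) = -47 + 2*n (v(n) = 2*n - 47 = -47 + 2*n)
(v(59) + T(W)) - 30401 = ((-47 + 2*59) + (2 + 5*(-12) - sqrt(2)*sqrt(-12))) - 30401 = ((-47 + 118) + (2 - 60 - sqrt(2)*2*I*sqrt(3))) - 30401 = (71 + (2 - 60 - 2*I*sqrt(6))) - 30401 = (71 + (-58 - 2*I*sqrt(6))) - 30401 = (13 - 2*I*sqrt(6)) - 30401 = -30388 - 2*I*sqrt(6)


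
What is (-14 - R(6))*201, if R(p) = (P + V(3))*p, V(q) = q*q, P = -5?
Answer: -7638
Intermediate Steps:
V(q) = q²
R(p) = 4*p (R(p) = (-5 + 3²)*p = (-5 + 9)*p = 4*p)
(-14 - R(6))*201 = (-14 - 4*6)*201 = (-14 - 1*24)*201 = (-14 - 24)*201 = -38*201 = -7638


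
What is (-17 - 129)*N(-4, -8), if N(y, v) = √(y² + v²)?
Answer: -584*√5 ≈ -1305.9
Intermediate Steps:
N(y, v) = √(v² + y²)
(-17 - 129)*N(-4, -8) = (-17 - 129)*√((-8)² + (-4)²) = -146*√(64 + 16) = -584*√5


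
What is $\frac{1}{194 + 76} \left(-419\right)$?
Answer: $- \frac{419}{270} \approx -1.5519$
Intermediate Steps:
$\frac{1}{194 + 76} \left(-419\right) = \frac{1}{270} \left(-419\right) = - \frac{419}{270}$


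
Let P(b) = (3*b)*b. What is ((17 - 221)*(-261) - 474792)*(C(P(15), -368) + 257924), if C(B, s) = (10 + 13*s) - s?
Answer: -106870005864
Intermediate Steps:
P(b) = 3*b²
C(B, s) = 10 + 12*s
((17 - 221)*(-261) - 474792)*(C(P(15), -368) + 257924) = ((17 - 221)*(-261) - 474792)*((10 + 12*(-368)) + 257924) = (-204*(-261) - 474792)*((10 - 4416) + 257924) = (53244 - 474792)*(-4406 + 257924) = -421548*253518 = -106870005864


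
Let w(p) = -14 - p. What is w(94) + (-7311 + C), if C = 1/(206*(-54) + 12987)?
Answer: -13821596/1863 ≈ -7419.0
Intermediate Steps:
C = 1/1863 (C = 1/(-11124 + 12987) = 1/1863 ≈ 0.00053677)
w(94) + (-7311 + C) = (-14 - 1*94) + (-7311 + 1/1863) = (-14 - 94) - 13620392/1863 = -108 - 13620392/1863 = -13821596/1863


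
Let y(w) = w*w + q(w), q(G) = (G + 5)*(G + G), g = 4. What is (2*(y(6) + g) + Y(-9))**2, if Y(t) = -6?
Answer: 114244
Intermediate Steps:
q(G) = 2*G*(5 + G) (q(G) = (5 + G)*(2*G) = 2*G*(5 + G))
y(w) = w**2 + 2*w*(5 + w) (y(w) = w*w + 2*w*(5 + w) = w**2 + 2*w*(5 + w))
(2*(y(6) + g) + Y(-9))**2 = (2*(6*(10 + 3*6) + 4) - 6)**2 = (2*(6*(10 + 18) + 4) - 6)**2 = (2*(6*28 + 4) - 6)**2 = (2*(168 + 4) - 6)**2 = (2*172 - 6)**2 = (344 - 6)**2 = 338**2 = 114244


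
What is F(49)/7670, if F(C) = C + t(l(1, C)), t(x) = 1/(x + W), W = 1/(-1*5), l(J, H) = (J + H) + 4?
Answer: 6593/1031615 ≈ 0.0063910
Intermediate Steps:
l(J, H) = 4 + H + J (l(J, H) = (H + J) + 4 = 4 + H + J)
W = -⅕ (W = 1/(-5) = -⅕ ≈ -0.20000)
t(x) = 1/(-⅕ + x) (t(x) = 1/(x - ⅕) = 1/(-⅕ + x))
F(C) = C + 5/(24 + 5*C) (F(C) = C + 5/(-1 + 5*(4 + C + 1)) = C + 5/(-1 + 5*(5 + C)) = C + 5/(-1 + (25 + 5*C)) = C + 5/(24 + 5*C))
F(49)/7670 = ((5 + 49*(24 + 5*49))/(24 + 5*49))/7670 = ((5 + 49*(24 + 245))/(24 + 245))*(1/7670) = ((5 + 49*269)/269)*(1/7670) = ((5 + 13181)/269)*(1/7670) = ((1/269)*13186)*(1/7670) = (13186/269)*(1/7670) = 6593/1031615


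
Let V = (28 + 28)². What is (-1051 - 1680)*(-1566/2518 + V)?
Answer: -10780461371/1259 ≈ -8.5627e+6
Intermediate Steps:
V = 3136 (V = 56² = 3136)
(-1051 - 1680)*(-1566/2518 + V) = (-1051 - 1680)*(-1566/2518 + 3136) = -2731*(-1566*1/2518 + 3136) = -2731*(-783/1259 + 3136) = -2731*3947441/1259 = -10780461371/1259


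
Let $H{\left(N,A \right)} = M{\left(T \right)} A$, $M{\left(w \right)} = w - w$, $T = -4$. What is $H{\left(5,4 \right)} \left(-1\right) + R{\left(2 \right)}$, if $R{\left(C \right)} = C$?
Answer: $2$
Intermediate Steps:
$M{\left(w \right)} = 0$
$H{\left(N,A \right)} = 0$ ($H{\left(N,A \right)} = 0 A = 0$)
$H{\left(5,4 \right)} \left(-1\right) + R{\left(2 \right)} = 0 \left(-1\right) + 2 = 0 + 2 = 2$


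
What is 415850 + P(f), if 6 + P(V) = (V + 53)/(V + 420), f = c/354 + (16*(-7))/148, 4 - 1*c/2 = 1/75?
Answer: 85635971153010/205932863 ≈ 4.1584e+5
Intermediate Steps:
c = 598/75 (c = 8 - 2/75 = 598/75 ≈ 7.9733)
f = -360637/491175 (f = (598/75)/354 + (16*(-7))/148 = (598/75)*(1/354) - 112*1/148 = 299/13275 - 28/37 = -360637/491175 ≈ -0.73423)
P(V) = -6 + (53 + V)/(420 + V) (P(V) = -6 + (V + 53)/(V + 420) = -6 + (53 + V)/(420 + V))
415850 + P(f) = 415850 + (-2467 - 5*(-360637/491175))/(420 - 360637/491175) = 415850 + (-2467 + 360637/98235)/(205932863/491175) = 415850 + (491175/205932863)*(-241985108/98235) = 415850 - 1209925540/205932863 = 85635971153010/205932863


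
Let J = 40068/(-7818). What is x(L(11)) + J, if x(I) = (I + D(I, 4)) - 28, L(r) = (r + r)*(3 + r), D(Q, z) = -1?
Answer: 356859/1303 ≈ 273.88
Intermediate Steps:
J = -6678/1303 (J = 40068*(-1/7818) = -6678/1303 ≈ -5.1251)
L(r) = 2*r*(3 + r) (L(r) = (2*r)*(3 + r) = 2*r*(3 + r))
x(I) = -29 + I (x(I) = (I - 1) - 28 = (-1 + I) - 28 = -29 + I)
x(L(11)) + J = (-29 + 2*11*(3 + 11)) - 6678/1303 = (-29 + 2*11*14) - 6678/1303 = (-29 + 308) - 6678/1303 = 279 - 6678/1303 = 356859/1303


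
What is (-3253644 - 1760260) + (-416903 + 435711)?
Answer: -4995096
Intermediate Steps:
(-3253644 - 1760260) + (-416903 + 435711) = -5013904 + 18808 = -4995096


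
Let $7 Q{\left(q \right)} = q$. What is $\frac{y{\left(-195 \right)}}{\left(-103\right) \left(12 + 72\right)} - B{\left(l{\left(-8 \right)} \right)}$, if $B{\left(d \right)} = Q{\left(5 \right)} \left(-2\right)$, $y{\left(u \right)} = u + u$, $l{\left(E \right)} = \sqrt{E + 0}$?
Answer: $\frac{2125}{1442} \approx 1.4736$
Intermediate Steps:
$l{\left(E \right)} = \sqrt{E}$
$Q{\left(q \right)} = \frac{q}{7}$
$y{\left(u \right)} = 2 u$
$B{\left(d \right)} = - \frac{10}{7}$ ($B{\left(d \right)} = \frac{1}{7} \cdot 5 \left(-2\right) = \frac{5}{7} \left(-2\right) = - \frac{10}{7}$)
$\frac{y{\left(-195 \right)}}{\left(-103\right) \left(12 + 72\right)} - B{\left(l{\left(-8 \right)} \right)} = \frac{2 \left(-195\right)}{\left(-103\right) \left(12 + 72\right)} - - \frac{10}{7} = - \frac{390}{\left(-103\right) 84} + \frac{10}{7} = - \frac{390}{-8652} + \frac{10}{7} = \left(-390\right) \left(- \frac{1}{8652}\right) + \frac{10}{7} = \frac{65}{1442} + \frac{10}{7} = \frac{2125}{1442}$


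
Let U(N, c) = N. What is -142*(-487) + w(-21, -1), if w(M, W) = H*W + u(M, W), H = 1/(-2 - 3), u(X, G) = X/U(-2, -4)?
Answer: 691647/10 ≈ 69165.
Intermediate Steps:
u(X, G) = -X/2 (u(X, G) = X/(-2) = X*(-½) = -X/2)
H = -⅕ (H = 1/(-5) = -⅕ ≈ -0.20000)
w(M, W) = -M/2 - W/5 (w(M, W) = -W/5 - M/2 = -M/2 - W/5)
-142*(-487) + w(-21, -1) = -142*(-487) + (-½*(-21) - ⅕*(-1)) = 69154 + (21/2 + ⅕) = 69154 + 107/10 = 691647/10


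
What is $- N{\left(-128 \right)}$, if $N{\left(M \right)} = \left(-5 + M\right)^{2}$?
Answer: $-17689$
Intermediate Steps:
$- N{\left(-128 \right)} = - \left(-5 - 128\right)^{2} = - \left(-133\right)^{2} = \left(-1\right) 17689 = -17689$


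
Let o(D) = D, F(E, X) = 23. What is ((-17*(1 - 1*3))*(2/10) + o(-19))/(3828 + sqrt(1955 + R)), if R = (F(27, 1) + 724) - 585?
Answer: -8052/2526115 + 61*sqrt(2117)/73257335 ≈ -0.0031492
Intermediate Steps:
R = 162 (R = (23 + 724) - 585 = 747 - 585 = 162)
((-17*(1 - 1*3))*(2/10) + o(-19))/(3828 + sqrt(1955 + R)) = ((-17*(1 - 1*3))*(2/10) - 19)/(3828 + sqrt(1955 + 162)) = ((-17*(1 - 3))*(2*(1/10)) - 19)/(3828 + sqrt(2117)) = (-17*(-2)*(1/5) - 19)/(3828 + sqrt(2117)) = (34*(1/5) - 19)/(3828 + sqrt(2117)) = (34/5 - 19)/(3828 + sqrt(2117)) = -61/(5*(3828 + sqrt(2117)))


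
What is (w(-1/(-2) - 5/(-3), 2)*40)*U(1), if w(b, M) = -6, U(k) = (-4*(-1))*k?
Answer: -960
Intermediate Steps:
U(k) = 4*k
(w(-1/(-2) - 5/(-3), 2)*40)*U(1) = (-6*40)*(4*1) = -240*4 = -960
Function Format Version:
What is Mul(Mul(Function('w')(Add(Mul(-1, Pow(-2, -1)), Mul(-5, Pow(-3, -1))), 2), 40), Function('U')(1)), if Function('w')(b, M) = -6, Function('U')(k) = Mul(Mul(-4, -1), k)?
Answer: -960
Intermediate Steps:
Function('U')(k) = Mul(4, k)
Mul(Mul(Function('w')(Add(Mul(-1, Pow(-2, -1)), Mul(-5, Pow(-3, -1))), 2), 40), Function('U')(1)) = Mul(Mul(-6, 40), Mul(4, 1)) = Mul(-240, 4) = -960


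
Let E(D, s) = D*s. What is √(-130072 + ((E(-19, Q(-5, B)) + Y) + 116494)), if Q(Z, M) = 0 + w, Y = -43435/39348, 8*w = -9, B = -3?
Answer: I*√2332328721766/13116 ≈ 116.44*I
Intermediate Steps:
w = -9/8 (w = (⅛)*(-9) = -9/8 ≈ -1.1250)
Y = -43435/39348 (Y = -43435*1/39348 = -43435/39348 ≈ -1.1039)
Q(Z, M) = -9/8 (Q(Z, M) = 0 - 9/8 = -9/8)
√(-130072 + ((E(-19, Q(-5, B)) + Y) + 116494)) = √(-130072 + ((-19*(-9/8) - 43435/39348) + 116494)) = √(-130072 + ((171/8 - 43435/39348) + 116494)) = √(-130072 + (1595257/78696 + 116494)) = √(-130072 + 9169207081/78696) = √(-1066939031/78696) = I*√2332328721766/13116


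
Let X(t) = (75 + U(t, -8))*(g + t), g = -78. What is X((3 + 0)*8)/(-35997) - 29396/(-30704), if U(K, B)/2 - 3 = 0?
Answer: 99372259/92104324 ≈ 1.0789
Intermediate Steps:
U(K, B) = 6 (U(K, B) = 6 + 2*0 = 6 + 0 = 6)
X(t) = -6318 + 81*t (X(t) = (75 + 6)*(-78 + t) = 81*(-78 + t) = -6318 + 81*t)
X((3 + 0)*8)/(-35997) - 29396/(-30704) = (-6318 + 81*((3 + 0)*8))/(-35997) - 29396/(-30704) = (-6318 + 81*(3*8))*(-1/35997) - 29396*(-1/30704) = (-6318 + 81*24)*(-1/35997) + 7349/7676 = (-6318 + 1944)*(-1/35997) + 7349/7676 = -4374*(-1/35997) + 7349/7676 = 1458/11999 + 7349/7676 = 99372259/92104324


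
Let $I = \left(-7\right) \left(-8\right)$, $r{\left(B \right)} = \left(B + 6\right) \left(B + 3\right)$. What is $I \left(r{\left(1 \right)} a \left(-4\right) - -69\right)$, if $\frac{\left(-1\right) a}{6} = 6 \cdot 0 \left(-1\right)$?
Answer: $3864$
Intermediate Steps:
$r{\left(B \right)} = \left(3 + B\right) \left(6 + B\right)$ ($r{\left(B \right)} = \left(6 + B\right) \left(3 + B\right) = \left(3 + B\right) \left(6 + B\right)$)
$I = 56$
$a = 0$ ($a = - 6 \cdot 6 \cdot 0 \left(-1\right) = - 6 \cdot 0 \left(-1\right) = \left(-6\right) 0 = 0$)
$I \left(r{\left(1 \right)} a \left(-4\right) - -69\right) = 56 \left(\left(18 + 1^{2} + 9 \cdot 1\right) 0 \left(-4\right) - -69\right) = 56 \left(\left(18 + 1 + 9\right) 0 \left(-4\right) + 69\right) = 56 \left(28 \cdot 0 \left(-4\right) + 69\right) = 56 \left(0 \left(-4\right) + 69\right) = 56 \left(0 + 69\right) = 56 \cdot 69 = 3864$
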